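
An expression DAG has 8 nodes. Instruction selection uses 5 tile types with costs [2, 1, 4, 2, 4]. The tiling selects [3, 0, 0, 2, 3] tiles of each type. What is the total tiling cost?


Total cost = sum(count_i * cost_i)
= 3*2 + 0*1 + 0*4 + 2*2 + 3*4
= 22

22


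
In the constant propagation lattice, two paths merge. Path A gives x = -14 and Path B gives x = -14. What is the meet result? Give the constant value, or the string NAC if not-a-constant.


Meet operation: if both paths give the same constant, result is that constant; if they differ, result is NAC (not-a-constant).
Path A: -14, Path B: -14 -> equal
Result: constant -> -14

-14


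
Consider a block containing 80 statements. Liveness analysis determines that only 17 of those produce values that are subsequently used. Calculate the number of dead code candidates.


Dead code = total statements - live definitions
= 80 - 17 = 63

63


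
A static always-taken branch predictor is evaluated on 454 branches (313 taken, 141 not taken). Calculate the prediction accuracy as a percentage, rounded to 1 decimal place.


Predictor: always-taken
Correct predictions = 313
Accuracy = 313 / 454 * 100 = 68.9%

68.9


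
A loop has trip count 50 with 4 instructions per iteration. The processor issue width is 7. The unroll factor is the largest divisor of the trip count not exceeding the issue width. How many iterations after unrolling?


Largest divisor of 50 <= 7 is 5
New iterations = 50 / 5 = 10

10


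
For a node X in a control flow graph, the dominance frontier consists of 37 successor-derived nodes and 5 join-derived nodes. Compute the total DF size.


DF(X) = direct successor contributions + join point contributions
= 37 + 5 = 42

42


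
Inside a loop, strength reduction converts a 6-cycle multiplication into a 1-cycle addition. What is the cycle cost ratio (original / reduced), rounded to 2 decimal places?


Ratio = mult_cost / add_cost = 6 / 1 = 6.0

6.0


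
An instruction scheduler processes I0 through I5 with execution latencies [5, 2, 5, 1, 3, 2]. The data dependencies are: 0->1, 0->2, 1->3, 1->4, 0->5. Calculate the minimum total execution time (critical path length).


Compute longest path through dependency graph: dist(Ik) = max over predecessors of dist + latency(Ik).
dist(I0) = latency 5 = 5
dist(I1) = dist(I0) + 2 = 5 + 2 = 7
dist(I2) = dist(I0) + 5 = 5 + 5 = 10
dist(I3) = dist(I1) + 1 = 7 + 1 = 8
dist(I4) = dist(I1) + 3 = 7 + 3 = 10
dist(I5) = dist(I0) + 2 = 5 + 2 = 7
Critical path = max dist = 10

10


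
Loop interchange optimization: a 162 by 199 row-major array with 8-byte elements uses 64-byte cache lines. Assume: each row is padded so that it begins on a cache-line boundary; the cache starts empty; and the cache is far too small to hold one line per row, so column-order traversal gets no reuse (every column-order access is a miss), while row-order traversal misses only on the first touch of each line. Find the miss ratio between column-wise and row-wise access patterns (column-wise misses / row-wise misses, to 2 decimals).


Each row occupies 199 * 8 = 1592 bytes and starts on a line boundary, so it spans ceil(1592 / 64) = 25 cache lines.
Row-major traversal misses (one per line touched): 162 * ceil(199 * 8 / 64) = 4050
Column-major traversal misses (no reuse, every access misses): 162 * 199 = 32238
Ratio = 32238 / 4050 = 7.96

7.96


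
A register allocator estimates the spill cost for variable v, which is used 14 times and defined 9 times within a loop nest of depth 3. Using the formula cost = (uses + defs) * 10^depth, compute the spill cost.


uses + defs = 14 + 9 = 23
10^3 = 1000
Spill cost = 23 * 1000 = 23000

23000


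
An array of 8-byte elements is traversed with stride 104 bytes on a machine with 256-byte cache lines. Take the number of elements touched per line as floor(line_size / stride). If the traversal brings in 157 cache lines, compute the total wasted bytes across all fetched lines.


Elements per line = floor(256 / 104) = 2
Bytes used per line = 2 * 8 = 16
Wasted per line = 256 - 16 = 240
Total wasted = 240 * 157 = 37680

37680


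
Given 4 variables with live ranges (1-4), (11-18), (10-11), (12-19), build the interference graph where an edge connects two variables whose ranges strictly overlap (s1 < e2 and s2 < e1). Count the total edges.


Check all pairs for overlapping intervals.
Two intervals (s1,e1) and (s2,e2) overlap if s1 < e2 and s2 < e1.
v0 (1-4) vs v1..v3: overlaps none -> 0
v1 (11-18) vs v2..v3: overlaps v3 -> 1
v2 (10-11) vs v3: overlaps none -> 0
Total overlapping pairs = 0 + 1 + 0 = 1

1


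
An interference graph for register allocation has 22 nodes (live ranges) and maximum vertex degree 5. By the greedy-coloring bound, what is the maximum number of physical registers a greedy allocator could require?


Greedy coloring never needs more than (max_degree + 1) colors: when coloring a vertex, at most max_degree neighbors are already colored.
Upper bound = 5 + 1 = 6

6


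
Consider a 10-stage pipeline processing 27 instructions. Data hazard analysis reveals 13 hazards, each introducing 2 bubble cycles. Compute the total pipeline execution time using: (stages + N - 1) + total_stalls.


Base cycles = 10 + 27 - 1 = 36
Total stalls = 13 * 2 = 26
Total = 36 + 26 = 62

62


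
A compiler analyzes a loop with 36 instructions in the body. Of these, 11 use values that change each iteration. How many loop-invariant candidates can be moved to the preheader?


Invariant candidates = total - loop-dependent
= 36 - 11 = 25

25


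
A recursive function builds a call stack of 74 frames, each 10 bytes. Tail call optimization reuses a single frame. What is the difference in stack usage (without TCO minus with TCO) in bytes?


Without TCO: 74 * 10 = 740 bytes
With TCO: reuse 1 frame = 10 bytes
Savings = 740 - 10 = 730

730


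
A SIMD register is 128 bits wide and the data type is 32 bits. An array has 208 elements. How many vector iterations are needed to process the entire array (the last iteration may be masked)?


Width = 128 / 32 = 4 elements per vector op
Iterations = ceil(208 / 4) = 52

52


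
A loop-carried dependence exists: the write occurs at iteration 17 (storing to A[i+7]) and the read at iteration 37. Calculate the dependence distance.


Distance = read iteration - write iteration
= 37 - 17 = 20

20


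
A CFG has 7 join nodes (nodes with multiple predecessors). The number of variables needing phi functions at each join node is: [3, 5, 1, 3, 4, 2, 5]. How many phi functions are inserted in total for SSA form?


Total phi functions = sum of phi functions at each join node
= 3 + 5 + 1 + 3 + 4 + 2 + 5 = 23

23


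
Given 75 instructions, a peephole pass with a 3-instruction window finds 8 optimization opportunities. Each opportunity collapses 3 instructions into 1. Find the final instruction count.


Each match removes 2 instructions.
Total removed = 8 * 2 = 16
Remaining = 75 - 16 = 59

59


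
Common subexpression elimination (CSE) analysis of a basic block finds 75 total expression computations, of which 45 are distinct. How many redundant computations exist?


CSE count = total expressions - unique expressions
= 75 - 45 = 30

30


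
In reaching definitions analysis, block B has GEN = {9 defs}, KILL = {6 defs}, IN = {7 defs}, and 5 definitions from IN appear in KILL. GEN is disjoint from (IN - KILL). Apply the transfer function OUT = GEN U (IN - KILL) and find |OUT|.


IN - KILL: 7 - 5 = 2 surviving definitions
OUT = GEN + surviving = 9 + 2 = 11

11


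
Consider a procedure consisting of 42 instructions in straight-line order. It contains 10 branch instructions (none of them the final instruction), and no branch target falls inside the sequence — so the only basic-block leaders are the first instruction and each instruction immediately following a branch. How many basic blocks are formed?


With no in-sequence branch targets, the leaders are the first instruction plus the instruction after each branch.
Number of basic blocks = branches + 1
= 10 + 1 = 11

11


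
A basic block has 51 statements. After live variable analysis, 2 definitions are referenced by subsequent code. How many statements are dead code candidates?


Dead code = total statements - live definitions
= 51 - 2 = 49

49


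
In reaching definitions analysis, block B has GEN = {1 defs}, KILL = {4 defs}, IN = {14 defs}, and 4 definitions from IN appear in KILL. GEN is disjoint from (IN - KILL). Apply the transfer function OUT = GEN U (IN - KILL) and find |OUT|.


IN - KILL: 14 - 4 = 10 surviving definitions
OUT = GEN + surviving = 1 + 10 = 11

11


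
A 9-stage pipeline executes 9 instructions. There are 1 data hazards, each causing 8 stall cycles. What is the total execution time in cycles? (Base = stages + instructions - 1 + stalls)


Base cycles = 9 + 9 - 1 = 17
Total stalls = 1 * 8 = 8
Total = 17 + 8 = 25

25


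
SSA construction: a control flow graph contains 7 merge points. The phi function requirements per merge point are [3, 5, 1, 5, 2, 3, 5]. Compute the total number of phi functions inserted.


Total phi functions = sum of phi functions at each join node
= 3 + 5 + 1 + 5 + 2 + 3 + 5 = 24

24


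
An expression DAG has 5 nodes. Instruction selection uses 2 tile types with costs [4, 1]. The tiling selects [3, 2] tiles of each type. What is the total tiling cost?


Total cost = sum(count_i * cost_i)
= 3*4 + 2*1
= 14

14


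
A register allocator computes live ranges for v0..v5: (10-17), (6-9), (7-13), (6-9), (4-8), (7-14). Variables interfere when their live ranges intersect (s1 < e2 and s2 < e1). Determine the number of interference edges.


Check all pairs for overlapping intervals.
Two intervals (s1,e1) and (s2,e2) overlap if s1 < e2 and s2 < e1.
v0 (10-17) vs v1..v5: overlaps v2, v5 -> 2
v1 (6-9) vs v2..v5: overlaps v2, v3, v4, v5 -> 4
v2 (7-13) vs v3..v5: overlaps v3, v4, v5 -> 3
v3 (6-9) vs v4..v5: overlaps v4, v5 -> 2
v4 (4-8) vs v5: overlaps v5 -> 1
Total overlapping pairs = 2 + 4 + 3 + 2 + 1 = 12

12


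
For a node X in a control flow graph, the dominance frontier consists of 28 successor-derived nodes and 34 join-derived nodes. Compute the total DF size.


DF(X) = direct successor contributions + join point contributions
= 28 + 34 = 62

62


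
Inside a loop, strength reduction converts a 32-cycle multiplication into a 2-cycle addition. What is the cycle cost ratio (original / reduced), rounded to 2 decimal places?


Ratio = mult_cost / add_cost = 32 / 2 = 16.0

16.0


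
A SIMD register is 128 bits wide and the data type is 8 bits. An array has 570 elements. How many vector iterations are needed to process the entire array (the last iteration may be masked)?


Width = 128 / 8 = 16 elements per vector op
Iterations = ceil(570 / 16) = 36

36


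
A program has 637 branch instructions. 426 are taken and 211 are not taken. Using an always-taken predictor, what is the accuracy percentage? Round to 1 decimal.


Predictor: always-taken
Correct predictions = 426
Accuracy = 426 / 637 * 100 = 66.9%

66.9


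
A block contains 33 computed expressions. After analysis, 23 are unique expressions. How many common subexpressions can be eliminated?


CSE count = total expressions - unique expressions
= 33 - 23 = 10

10


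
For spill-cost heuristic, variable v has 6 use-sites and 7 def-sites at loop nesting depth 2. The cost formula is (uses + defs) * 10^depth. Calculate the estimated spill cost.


uses + defs = 6 + 7 = 13
10^2 = 100
Spill cost = 13 * 100 = 1300

1300


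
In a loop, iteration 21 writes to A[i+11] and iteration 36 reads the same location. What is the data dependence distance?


Distance = read iteration - write iteration
= 36 - 21 = 15

15


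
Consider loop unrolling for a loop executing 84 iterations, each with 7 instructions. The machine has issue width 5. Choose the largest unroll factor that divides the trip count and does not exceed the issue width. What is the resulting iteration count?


Largest divisor of 84 <= 5 is 4
New iterations = 84 / 4 = 21

21


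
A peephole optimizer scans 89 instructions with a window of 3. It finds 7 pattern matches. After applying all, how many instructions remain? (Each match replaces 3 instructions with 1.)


Each match removes 2 instructions.
Total removed = 7 * 2 = 14
Remaining = 89 - 14 = 75

75


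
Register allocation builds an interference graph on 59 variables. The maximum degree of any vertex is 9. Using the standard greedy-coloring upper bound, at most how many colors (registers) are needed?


Greedy coloring never needs more than (max_degree + 1) colors: when coloring a vertex, at most max_degree neighbors are already colored.
Upper bound = 9 + 1 = 10

10


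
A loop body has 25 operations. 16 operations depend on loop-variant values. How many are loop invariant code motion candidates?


Invariant candidates = total - loop-dependent
= 25 - 16 = 9

9


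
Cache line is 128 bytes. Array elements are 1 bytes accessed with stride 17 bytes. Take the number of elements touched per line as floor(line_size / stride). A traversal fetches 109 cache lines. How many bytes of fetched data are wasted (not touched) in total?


Elements per line = floor(128 / 17) = 7
Bytes used per line = 7 * 1 = 7
Wasted per line = 128 - 7 = 121
Total wasted = 121 * 109 = 13189

13189


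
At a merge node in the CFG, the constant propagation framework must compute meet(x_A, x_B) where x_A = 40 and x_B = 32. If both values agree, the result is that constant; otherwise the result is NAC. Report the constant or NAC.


Meet operation: if both paths give the same constant, result is that constant; if they differ, result is NAC (not-a-constant).
Path A: 40, Path B: 32 -> differ
Result: not-a-constant -> NAC

NAC


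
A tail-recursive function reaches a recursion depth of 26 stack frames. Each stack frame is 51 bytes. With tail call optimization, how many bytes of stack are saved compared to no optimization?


Without TCO: 26 * 51 = 1326 bytes
With TCO: reuse 1 frame = 51 bytes
Savings = 1326 - 51 = 1275

1275


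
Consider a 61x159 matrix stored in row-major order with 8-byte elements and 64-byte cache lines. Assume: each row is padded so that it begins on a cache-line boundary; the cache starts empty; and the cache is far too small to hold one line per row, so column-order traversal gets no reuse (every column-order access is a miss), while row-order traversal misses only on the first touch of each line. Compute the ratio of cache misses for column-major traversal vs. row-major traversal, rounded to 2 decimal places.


Each row occupies 159 * 8 = 1272 bytes and starts on a line boundary, so it spans ceil(1272 / 64) = 20 cache lines.
Row-major traversal misses (one per line touched): 61 * ceil(159 * 8 / 64) = 1220
Column-major traversal misses (no reuse, every access misses): 61 * 159 = 9699
Ratio = 9699 / 1220 = 7.95

7.95


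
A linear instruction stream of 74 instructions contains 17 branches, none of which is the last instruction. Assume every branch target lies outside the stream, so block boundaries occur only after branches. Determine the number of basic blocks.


With no in-sequence branch targets, the leaders are the first instruction plus the instruction after each branch.
Number of basic blocks = branches + 1
= 17 + 1 = 18

18


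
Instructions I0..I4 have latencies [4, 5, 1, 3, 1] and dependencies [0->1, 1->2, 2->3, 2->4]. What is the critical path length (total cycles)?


Compute longest path through dependency graph: dist(Ik) = max over predecessors of dist + latency(Ik).
dist(I0) = latency 4 = 4
dist(I1) = dist(I0) + 5 = 4 + 5 = 9
dist(I2) = dist(I1) + 1 = 9 + 1 = 10
dist(I3) = dist(I2) + 3 = 10 + 3 = 13
dist(I4) = dist(I2) + 1 = 10 + 1 = 11
Critical path = max dist = 13

13


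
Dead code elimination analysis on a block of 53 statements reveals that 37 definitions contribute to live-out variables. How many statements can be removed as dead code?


Dead code = total statements - live definitions
= 53 - 37 = 16

16


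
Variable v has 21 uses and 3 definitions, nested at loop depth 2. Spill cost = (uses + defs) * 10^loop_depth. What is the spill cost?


uses + defs = 21 + 3 = 24
10^2 = 100
Spill cost = 24 * 100 = 2400

2400


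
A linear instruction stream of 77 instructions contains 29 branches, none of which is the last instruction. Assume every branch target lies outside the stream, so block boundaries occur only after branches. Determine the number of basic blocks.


With no in-sequence branch targets, the leaders are the first instruction plus the instruction after each branch.
Number of basic blocks = branches + 1
= 29 + 1 = 30

30


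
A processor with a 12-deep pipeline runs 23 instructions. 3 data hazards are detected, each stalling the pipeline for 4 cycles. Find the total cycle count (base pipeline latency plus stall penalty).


Base cycles = 12 + 23 - 1 = 34
Total stalls = 3 * 4 = 12
Total = 34 + 12 = 46

46


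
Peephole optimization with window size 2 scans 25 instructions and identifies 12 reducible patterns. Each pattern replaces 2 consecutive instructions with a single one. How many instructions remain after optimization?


Each match removes 1 instructions.
Total removed = 12 * 1 = 12
Remaining = 25 - 12 = 13

13


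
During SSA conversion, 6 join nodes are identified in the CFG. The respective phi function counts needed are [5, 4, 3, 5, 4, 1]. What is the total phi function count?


Total phi functions = sum of phi functions at each join node
= 5 + 4 + 3 + 5 + 4 + 1 = 22

22


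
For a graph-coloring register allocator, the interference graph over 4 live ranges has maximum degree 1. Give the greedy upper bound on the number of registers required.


Greedy coloring never needs more than (max_degree + 1) colors: when coloring a vertex, at most max_degree neighbors are already colored.
Upper bound = 1 + 1 = 2

2


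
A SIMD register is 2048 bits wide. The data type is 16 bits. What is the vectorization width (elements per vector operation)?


Width = SIMD bits / data type bits
= 2048 / 16 = 128

128


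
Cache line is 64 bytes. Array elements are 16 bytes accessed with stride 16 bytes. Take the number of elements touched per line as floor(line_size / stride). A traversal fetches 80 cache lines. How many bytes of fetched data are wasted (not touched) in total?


Elements per line = floor(64 / 16) = 4
Bytes used per line = 4 * 16 = 64
Wasted per line = 64 - 64 = 0
Total wasted = 0 * 80 = 0

0


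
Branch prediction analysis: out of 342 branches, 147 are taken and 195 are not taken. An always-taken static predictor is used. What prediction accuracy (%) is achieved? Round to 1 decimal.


Predictor: always-taken
Correct predictions = 147
Accuracy = 147 / 342 * 100 = 43.0%

43.0


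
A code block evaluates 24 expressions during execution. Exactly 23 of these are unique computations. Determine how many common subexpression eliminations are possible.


CSE count = total expressions - unique expressions
= 24 - 23 = 1

1


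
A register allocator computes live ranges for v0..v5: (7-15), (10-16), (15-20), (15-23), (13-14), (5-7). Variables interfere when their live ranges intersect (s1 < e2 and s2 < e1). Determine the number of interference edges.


Check all pairs for overlapping intervals.
Two intervals (s1,e1) and (s2,e2) overlap if s1 < e2 and s2 < e1.
v0 (7-15) vs v1..v5: overlaps v1, v4 -> 2
v1 (10-16) vs v2..v5: overlaps v2, v3, v4 -> 3
v2 (15-20) vs v3..v5: overlaps v3 -> 1
v3 (15-23) vs v4..v5: overlaps none -> 0
v4 (13-14) vs v5: overlaps none -> 0
Total overlapping pairs = 2 + 3 + 1 + 0 + 0 = 6

6


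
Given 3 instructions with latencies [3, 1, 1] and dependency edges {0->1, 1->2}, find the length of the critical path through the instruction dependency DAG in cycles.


Compute longest path through dependency graph: dist(Ik) = max over predecessors of dist + latency(Ik).
dist(I0) = latency 3 = 3
dist(I1) = dist(I0) + 1 = 3 + 1 = 4
dist(I2) = dist(I1) + 1 = 4 + 1 = 5
Critical path = max dist = 5

5


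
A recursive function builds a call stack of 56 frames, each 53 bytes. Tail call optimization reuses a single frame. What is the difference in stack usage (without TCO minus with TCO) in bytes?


Without TCO: 56 * 53 = 2968 bytes
With TCO: reuse 1 frame = 53 bytes
Savings = 2968 - 53 = 2915

2915


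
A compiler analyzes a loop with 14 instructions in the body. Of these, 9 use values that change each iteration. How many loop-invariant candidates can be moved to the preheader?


Invariant candidates = total - loop-dependent
= 14 - 9 = 5

5


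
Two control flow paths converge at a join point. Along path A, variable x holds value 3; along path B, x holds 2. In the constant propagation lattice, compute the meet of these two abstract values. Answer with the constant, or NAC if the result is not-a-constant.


Meet operation: if both paths give the same constant, result is that constant; if they differ, result is NAC (not-a-constant).
Path A: 3, Path B: 2 -> differ
Result: not-a-constant -> NAC

NAC


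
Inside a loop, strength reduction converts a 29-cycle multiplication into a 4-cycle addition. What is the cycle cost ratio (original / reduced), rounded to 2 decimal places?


Ratio = mult_cost / add_cost = 29 / 4 = 7.25

7.25


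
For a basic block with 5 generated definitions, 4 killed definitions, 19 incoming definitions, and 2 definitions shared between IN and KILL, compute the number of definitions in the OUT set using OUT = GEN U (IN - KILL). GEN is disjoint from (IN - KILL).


IN - KILL: 19 - 2 = 17 surviving definitions
OUT = GEN + surviving = 5 + 17 = 22

22


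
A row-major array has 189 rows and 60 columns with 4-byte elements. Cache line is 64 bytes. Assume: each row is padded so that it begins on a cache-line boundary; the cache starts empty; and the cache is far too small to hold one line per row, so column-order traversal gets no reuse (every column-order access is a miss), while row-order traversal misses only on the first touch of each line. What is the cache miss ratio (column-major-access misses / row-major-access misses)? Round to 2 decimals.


Each row occupies 60 * 4 = 240 bytes and starts on a line boundary, so it spans ceil(240 / 64) = 4 cache lines.
Row-major traversal misses (one per line touched): 189 * ceil(60 * 4 / 64) = 756
Column-major traversal misses (no reuse, every access misses): 189 * 60 = 11340
Ratio = 11340 / 756 = 15.0

15.0


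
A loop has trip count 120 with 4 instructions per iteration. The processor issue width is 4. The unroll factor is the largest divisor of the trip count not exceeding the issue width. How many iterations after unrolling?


Largest divisor of 120 <= 4 is 4
New iterations = 120 / 4 = 30

30


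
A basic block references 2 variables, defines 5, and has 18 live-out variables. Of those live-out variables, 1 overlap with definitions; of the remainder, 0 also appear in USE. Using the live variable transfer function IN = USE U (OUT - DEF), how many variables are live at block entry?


OUT - DEF: 18 - 1 = 17
|IN| = |USE| + |OUT - DEF| - |USE ∩ (OUT - DEF)| = 2 + 17 - 0 = 19

19


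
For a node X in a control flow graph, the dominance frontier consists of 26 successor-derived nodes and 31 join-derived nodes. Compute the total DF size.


DF(X) = direct successor contributions + join point contributions
= 26 + 31 = 57

57


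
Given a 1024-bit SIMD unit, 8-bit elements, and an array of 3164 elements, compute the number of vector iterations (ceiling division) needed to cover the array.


Width = 1024 / 8 = 128 elements per vector op
Iterations = ceil(3164 / 128) = 25

25


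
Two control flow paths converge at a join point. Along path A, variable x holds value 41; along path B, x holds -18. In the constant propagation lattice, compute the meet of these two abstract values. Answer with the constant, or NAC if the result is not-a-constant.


Meet operation: if both paths give the same constant, result is that constant; if they differ, result is NAC (not-a-constant).
Path A: 41, Path B: -18 -> differ
Result: not-a-constant -> NAC

NAC


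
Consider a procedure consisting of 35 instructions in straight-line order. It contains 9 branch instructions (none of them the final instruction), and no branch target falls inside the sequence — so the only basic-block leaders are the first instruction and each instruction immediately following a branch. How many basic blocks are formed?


With no in-sequence branch targets, the leaders are the first instruction plus the instruction after each branch.
Number of basic blocks = branches + 1
= 9 + 1 = 10

10


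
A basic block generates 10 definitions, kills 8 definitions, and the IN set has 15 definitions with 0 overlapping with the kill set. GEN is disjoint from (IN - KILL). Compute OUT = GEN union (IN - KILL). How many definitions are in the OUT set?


IN - KILL: 15 - 0 = 15 surviving definitions
OUT = GEN + surviving = 10 + 15 = 25

25


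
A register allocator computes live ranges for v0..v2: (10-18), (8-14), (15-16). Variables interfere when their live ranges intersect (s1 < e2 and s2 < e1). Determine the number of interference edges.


Check all pairs for overlapping intervals.
Two intervals (s1,e1) and (s2,e2) overlap if s1 < e2 and s2 < e1.
v0 (10-18) vs v1..v2: overlaps v1, v2 -> 2
v1 (8-14) vs v2: overlaps none -> 0
Total overlapping pairs = 2 + 0 = 2

2


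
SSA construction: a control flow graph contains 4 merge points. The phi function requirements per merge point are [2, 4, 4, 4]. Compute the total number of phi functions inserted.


Total phi functions = sum of phi functions at each join node
= 2 + 4 + 4 + 4 = 14

14


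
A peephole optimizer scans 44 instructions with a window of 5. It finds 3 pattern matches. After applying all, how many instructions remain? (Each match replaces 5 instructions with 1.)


Each match removes 4 instructions.
Total removed = 3 * 4 = 12
Remaining = 44 - 12 = 32

32


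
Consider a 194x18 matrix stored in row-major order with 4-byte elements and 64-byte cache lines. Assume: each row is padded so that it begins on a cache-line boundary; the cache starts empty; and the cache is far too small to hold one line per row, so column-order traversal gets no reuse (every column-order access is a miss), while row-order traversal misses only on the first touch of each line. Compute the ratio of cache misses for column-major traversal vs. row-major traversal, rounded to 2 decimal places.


Each row occupies 18 * 4 = 72 bytes and starts on a line boundary, so it spans ceil(72 / 64) = 2 cache lines.
Row-major traversal misses (one per line touched): 194 * ceil(18 * 4 / 64) = 388
Column-major traversal misses (no reuse, every access misses): 194 * 18 = 3492
Ratio = 3492 / 388 = 9.0

9.0


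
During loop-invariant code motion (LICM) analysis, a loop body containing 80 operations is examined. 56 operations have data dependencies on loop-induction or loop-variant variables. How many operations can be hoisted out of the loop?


Invariant candidates = total - loop-dependent
= 80 - 56 = 24

24


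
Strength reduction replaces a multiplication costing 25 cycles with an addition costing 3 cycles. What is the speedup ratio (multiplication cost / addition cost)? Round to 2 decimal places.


Ratio = mult_cost / add_cost = 25 / 3 = 8.33

8.33


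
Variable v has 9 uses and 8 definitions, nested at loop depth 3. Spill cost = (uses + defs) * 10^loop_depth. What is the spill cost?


uses + defs = 9 + 8 = 17
10^3 = 1000
Spill cost = 17 * 1000 = 17000

17000


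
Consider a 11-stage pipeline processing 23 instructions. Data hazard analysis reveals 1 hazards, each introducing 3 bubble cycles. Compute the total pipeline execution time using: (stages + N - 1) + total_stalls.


Base cycles = 11 + 23 - 1 = 33
Total stalls = 1 * 3 = 3
Total = 33 + 3 = 36

36


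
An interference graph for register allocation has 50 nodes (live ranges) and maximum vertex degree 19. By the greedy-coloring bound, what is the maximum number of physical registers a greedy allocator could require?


Greedy coloring never needs more than (max_degree + 1) colors: when coloring a vertex, at most max_degree neighbors are already colored.
Upper bound = 19 + 1 = 20

20


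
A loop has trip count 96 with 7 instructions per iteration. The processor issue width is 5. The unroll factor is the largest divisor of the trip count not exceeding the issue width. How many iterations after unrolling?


Largest divisor of 96 <= 5 is 4
New iterations = 96 / 4 = 24

24


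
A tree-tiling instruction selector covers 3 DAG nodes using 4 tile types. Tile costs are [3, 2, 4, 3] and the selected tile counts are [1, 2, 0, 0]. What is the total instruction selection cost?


Total cost = sum(count_i * cost_i)
= 1*3 + 2*2 + 0*4 + 0*3
= 7

7


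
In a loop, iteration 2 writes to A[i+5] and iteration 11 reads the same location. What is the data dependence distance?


Distance = read iteration - write iteration
= 11 - 2 = 9

9


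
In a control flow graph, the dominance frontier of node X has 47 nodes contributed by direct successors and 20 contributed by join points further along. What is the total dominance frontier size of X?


DF(X) = direct successor contributions + join point contributions
= 47 + 20 = 67

67


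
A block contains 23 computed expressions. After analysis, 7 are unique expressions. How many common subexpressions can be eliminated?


CSE count = total expressions - unique expressions
= 23 - 7 = 16

16


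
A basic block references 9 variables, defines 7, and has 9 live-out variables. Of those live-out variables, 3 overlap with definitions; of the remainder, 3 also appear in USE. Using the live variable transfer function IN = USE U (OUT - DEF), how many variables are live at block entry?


OUT - DEF: 9 - 3 = 6
|IN| = |USE| + |OUT - DEF| - |USE ∩ (OUT - DEF)| = 9 + 6 - 3 = 12

12


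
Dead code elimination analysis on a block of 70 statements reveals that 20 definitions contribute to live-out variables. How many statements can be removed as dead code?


Dead code = total statements - live definitions
= 70 - 20 = 50

50


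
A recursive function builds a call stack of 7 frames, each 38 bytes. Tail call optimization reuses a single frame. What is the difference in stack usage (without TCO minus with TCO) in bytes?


Without TCO: 7 * 38 = 266 bytes
With TCO: reuse 1 frame = 38 bytes
Savings = 266 - 38 = 228

228


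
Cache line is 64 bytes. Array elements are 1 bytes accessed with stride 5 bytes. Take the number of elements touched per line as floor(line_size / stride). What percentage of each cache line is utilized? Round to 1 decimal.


Elements per cache line = floor(64 / 5) = 12
Bytes used = 12 * 1 = 12
Utilization = 12 / 64 * 100 = 18.8%

18.8


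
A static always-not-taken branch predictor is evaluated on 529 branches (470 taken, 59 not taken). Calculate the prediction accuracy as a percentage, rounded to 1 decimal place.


Predictor: always-not-taken
Correct predictions = 59
Accuracy = 59 / 529 * 100 = 11.2%

11.2


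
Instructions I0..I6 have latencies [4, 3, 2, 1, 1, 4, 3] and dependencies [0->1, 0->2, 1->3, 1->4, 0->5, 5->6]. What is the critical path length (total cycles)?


Compute longest path through dependency graph: dist(Ik) = max over predecessors of dist + latency(Ik).
dist(I0) = latency 4 = 4
dist(I1) = dist(I0) + 3 = 4 + 3 = 7
dist(I2) = dist(I0) + 2 = 4 + 2 = 6
dist(I3) = dist(I1) + 1 = 7 + 1 = 8
dist(I4) = dist(I1) + 1 = 7 + 1 = 8
dist(I5) = dist(I0) + 4 = 4 + 4 = 8
dist(I6) = dist(I5) + 3 = 8 + 3 = 11
Critical path = max dist = 11

11


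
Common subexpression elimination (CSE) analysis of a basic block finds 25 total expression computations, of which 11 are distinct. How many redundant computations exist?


CSE count = total expressions - unique expressions
= 25 - 11 = 14

14


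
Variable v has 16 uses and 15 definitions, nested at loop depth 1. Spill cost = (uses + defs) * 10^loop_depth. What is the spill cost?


uses + defs = 16 + 15 = 31
10^1 = 10
Spill cost = 31 * 10 = 310

310


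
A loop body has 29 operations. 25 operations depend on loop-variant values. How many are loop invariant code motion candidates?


Invariant candidates = total - loop-dependent
= 29 - 25 = 4

4


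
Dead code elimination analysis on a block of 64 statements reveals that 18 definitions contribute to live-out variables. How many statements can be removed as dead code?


Dead code = total statements - live definitions
= 64 - 18 = 46

46


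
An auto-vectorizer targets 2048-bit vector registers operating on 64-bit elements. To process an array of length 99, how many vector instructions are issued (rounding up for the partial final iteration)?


Width = 2048 / 64 = 32 elements per vector op
Iterations = ceil(99 / 32) = 4

4


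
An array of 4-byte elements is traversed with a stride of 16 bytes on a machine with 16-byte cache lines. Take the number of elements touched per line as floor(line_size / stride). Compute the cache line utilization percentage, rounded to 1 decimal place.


Elements per cache line = floor(16 / 16) = 1
Bytes used = 1 * 4 = 4
Utilization = 4 / 16 * 100 = 25.0%

25.0


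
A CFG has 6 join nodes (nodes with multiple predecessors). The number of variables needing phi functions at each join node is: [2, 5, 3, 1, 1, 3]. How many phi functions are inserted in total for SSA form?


Total phi functions = sum of phi functions at each join node
= 2 + 5 + 3 + 1 + 1 + 3 = 15

15


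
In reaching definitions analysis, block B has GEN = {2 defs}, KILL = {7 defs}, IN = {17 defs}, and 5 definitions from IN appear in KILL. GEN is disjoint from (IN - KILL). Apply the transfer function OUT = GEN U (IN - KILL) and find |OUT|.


IN - KILL: 17 - 5 = 12 surviving definitions
OUT = GEN + surviving = 2 + 12 = 14

14


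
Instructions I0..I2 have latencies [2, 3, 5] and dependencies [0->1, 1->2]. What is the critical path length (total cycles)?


Compute longest path through dependency graph: dist(Ik) = max over predecessors of dist + latency(Ik).
dist(I0) = latency 2 = 2
dist(I1) = dist(I0) + 3 = 2 + 3 = 5
dist(I2) = dist(I1) + 5 = 5 + 5 = 10
Critical path = max dist = 10

10


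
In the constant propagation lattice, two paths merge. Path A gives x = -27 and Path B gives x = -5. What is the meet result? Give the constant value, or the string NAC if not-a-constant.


Meet operation: if both paths give the same constant, result is that constant; if they differ, result is NAC (not-a-constant).
Path A: -27, Path B: -5 -> differ
Result: not-a-constant -> NAC

NAC


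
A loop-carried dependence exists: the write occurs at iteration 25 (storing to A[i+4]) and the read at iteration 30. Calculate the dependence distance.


Distance = read iteration - write iteration
= 30 - 25 = 5

5


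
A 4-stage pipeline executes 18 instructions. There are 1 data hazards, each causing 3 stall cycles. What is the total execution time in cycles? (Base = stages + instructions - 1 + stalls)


Base cycles = 4 + 18 - 1 = 21
Total stalls = 1 * 3 = 3
Total = 21 + 3 = 24

24


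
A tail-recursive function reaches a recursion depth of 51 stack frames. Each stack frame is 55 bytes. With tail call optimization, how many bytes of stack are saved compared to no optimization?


Without TCO: 51 * 55 = 2805 bytes
With TCO: reuse 1 frame = 55 bytes
Savings = 2805 - 55 = 2750

2750


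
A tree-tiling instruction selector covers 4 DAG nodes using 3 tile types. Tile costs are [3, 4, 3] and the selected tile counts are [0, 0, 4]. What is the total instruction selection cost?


Total cost = sum(count_i * cost_i)
= 0*3 + 0*4 + 4*3
= 12

12


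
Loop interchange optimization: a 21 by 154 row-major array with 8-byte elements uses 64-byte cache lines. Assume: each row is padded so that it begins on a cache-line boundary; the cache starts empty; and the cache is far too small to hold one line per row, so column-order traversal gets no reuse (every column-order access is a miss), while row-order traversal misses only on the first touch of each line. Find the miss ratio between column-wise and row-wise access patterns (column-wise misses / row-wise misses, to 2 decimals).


Each row occupies 154 * 8 = 1232 bytes and starts on a line boundary, so it spans ceil(1232 / 64) = 20 cache lines.
Row-major traversal misses (one per line touched): 21 * ceil(154 * 8 / 64) = 420
Column-major traversal misses (no reuse, every access misses): 21 * 154 = 3234
Ratio = 3234 / 420 = 7.7

7.7


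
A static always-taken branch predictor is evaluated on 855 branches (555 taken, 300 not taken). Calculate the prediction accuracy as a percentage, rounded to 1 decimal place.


Predictor: always-taken
Correct predictions = 555
Accuracy = 555 / 855 * 100 = 64.9%

64.9


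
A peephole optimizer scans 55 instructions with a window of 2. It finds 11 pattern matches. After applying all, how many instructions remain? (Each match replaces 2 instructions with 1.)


Each match removes 1 instructions.
Total removed = 11 * 1 = 11
Remaining = 55 - 11 = 44

44


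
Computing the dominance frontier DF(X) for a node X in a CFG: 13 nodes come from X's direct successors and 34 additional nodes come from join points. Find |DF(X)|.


DF(X) = direct successor contributions + join point contributions
= 13 + 34 = 47

47


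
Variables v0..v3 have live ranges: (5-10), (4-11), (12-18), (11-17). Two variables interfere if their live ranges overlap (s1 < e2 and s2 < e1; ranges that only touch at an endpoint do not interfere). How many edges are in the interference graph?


Check all pairs for overlapping intervals.
Two intervals (s1,e1) and (s2,e2) overlap if s1 < e2 and s2 < e1.
v0 (5-10) vs v1..v3: overlaps v1 -> 1
v1 (4-11) vs v2..v3: overlaps none -> 0
v2 (12-18) vs v3: overlaps v3 -> 1
Total overlapping pairs = 1 + 0 + 1 = 2

2


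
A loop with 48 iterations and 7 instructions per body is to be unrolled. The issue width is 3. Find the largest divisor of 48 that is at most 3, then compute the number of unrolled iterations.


Largest divisor of 48 <= 3 is 3
New iterations = 48 / 3 = 16

16


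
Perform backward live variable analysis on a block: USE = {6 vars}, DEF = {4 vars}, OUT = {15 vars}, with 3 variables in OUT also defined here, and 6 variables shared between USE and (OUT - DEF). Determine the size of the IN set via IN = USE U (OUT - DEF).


OUT - DEF: 15 - 3 = 12
|IN| = |USE| + |OUT - DEF| - |USE ∩ (OUT - DEF)| = 6 + 12 - 6 = 12

12


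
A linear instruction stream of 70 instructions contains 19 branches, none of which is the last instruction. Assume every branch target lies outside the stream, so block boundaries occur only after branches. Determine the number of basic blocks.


With no in-sequence branch targets, the leaders are the first instruction plus the instruction after each branch.
Number of basic blocks = branches + 1
= 19 + 1 = 20

20


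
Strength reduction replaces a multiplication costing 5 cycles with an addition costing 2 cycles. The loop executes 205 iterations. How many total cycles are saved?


Per-iteration saving = 5 - 2 = 3
Total saved = 205 * 3 = 615

615


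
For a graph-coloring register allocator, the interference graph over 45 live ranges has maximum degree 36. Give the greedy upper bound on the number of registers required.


Greedy coloring never needs more than (max_degree + 1) colors: when coloring a vertex, at most max_degree neighbors are already colored.
Upper bound = 36 + 1 = 37

37


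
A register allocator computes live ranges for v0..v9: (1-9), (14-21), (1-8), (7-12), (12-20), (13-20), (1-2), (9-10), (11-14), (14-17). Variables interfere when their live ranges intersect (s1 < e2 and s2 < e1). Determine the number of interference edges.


Check all pairs for overlapping intervals.
Two intervals (s1,e1) and (s2,e2) overlap if s1 < e2 and s2 < e1.
v0 (1-9) vs v1..v9: overlaps v2, v3, v6 -> 3
v1 (14-21) vs v2..v9: overlaps v4, v5, v9 -> 3
v2 (1-8) vs v3..v9: overlaps v3, v6 -> 2
v3 (7-12) vs v4..v9: overlaps v7, v8 -> 2
v4 (12-20) vs v5..v9: overlaps v5, v8, v9 -> 3
v5 (13-20) vs v6..v9: overlaps v8, v9 -> 2
v6 (1-2) vs v7..v9: overlaps none -> 0
v7 (9-10) vs v8..v9: overlaps none -> 0
v8 (11-14) vs v9: overlaps none -> 0
Total overlapping pairs = 3 + 3 + 2 + 2 + 3 + 2 + 0 + 0 + 0 = 15

15
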